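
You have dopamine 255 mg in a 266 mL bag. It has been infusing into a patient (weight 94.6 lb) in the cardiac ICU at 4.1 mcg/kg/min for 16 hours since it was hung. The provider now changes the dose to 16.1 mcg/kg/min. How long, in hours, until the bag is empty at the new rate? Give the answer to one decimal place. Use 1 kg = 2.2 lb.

Initial rate:
Weight = 94.6 lb ÷ 2.2 lb/kg = 43 kg
Dose = 4.1 mcg/kg/min × 43 kg = 176.3 mcg/min
176.3 mcg/min × 60 min/hr = 10578 mcg/hr
Concentration = 255 mg ÷ 266 mL = 0.9586466 mg/mL = 958.6466 mcg/mL
Rate = 10578 mcg/hr ÷ 958.6466 mcg/mL = 11.03431 mL/hr
Volume infused so far = 11.03431 mL/hr × 16 hr = 176.5489 mL
Volume remaining = 266 − 176.5489 = 89.45111 mL
New rate:
Dose = 16.1 mcg/kg/min × 43 kg = 692.3 mcg/min
692.3 mcg/min × 60 min/hr = 41538 mcg/hr
Rate = 41538 mcg/hr ÷ 958.6466 mcg/mL = 43.32984 mL/hr
Time remaining = 89.45111 mL ÷ 43.32984 mL/hr = 2.064423 hr

2.1 hours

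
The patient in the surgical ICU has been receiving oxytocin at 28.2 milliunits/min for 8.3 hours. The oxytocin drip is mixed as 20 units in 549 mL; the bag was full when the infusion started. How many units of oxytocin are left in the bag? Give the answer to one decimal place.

6.0 units

28.2 milliunits/min × 60 min/hr = 1692 milliunits/hr
Concentration = 20 units ÷ 549 mL = 0.03642987 units/mL = 36.42987 milliunits/mL
Rate = 1692 milliunits/hr ÷ 36.42987 milliunits/mL = 46.4454 mL/hr
Volume infused = 46.4454 mL/hr × 8.3 hr = 385.4968 mL
Volume remaining = 549 − 385.4968 = 163.5032 mL
Drug remaining = 163.5032 mL × 36.42987 milliunits/mL = 5956.4 milliunits = 5.9564 units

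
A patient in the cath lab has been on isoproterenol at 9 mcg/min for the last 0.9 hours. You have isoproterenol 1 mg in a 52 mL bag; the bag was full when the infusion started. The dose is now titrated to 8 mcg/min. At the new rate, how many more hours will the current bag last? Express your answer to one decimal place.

1.1 hours

Initial rate:
9 mcg/min × 60 min/hr = 540 mcg/hr
Concentration = 1 mg ÷ 52 mL = 0.01923077 mg/mL = 19.23077 mcg/mL
Rate = 540 mcg/hr ÷ 19.23077 mcg/mL = 28.08 mL/hr
Volume infused so far = 28.08 mL/hr × 0.9 hr = 25.272 mL
Volume remaining = 52 − 25.272 = 26.728 mL
New rate:
8 mcg/min × 60 min/hr = 480 mcg/hr
Rate = 480 mcg/hr ÷ 19.23077 mcg/mL = 24.96 mL/hr
Time remaining = 26.728 mL ÷ 24.96 mL/hr = 1.070833 hr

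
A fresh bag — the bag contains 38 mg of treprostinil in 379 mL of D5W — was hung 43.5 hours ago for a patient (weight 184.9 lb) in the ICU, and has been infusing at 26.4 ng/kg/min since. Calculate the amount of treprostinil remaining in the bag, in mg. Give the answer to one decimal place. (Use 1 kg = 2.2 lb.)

32.2 mg

Weight = 184.9 lb ÷ 2.2 lb/kg = 84.04545 kg
Dose = 26.4 ng/kg/min × 84.04545 kg = 2218.8 ng/min
2218.8 ng/min × 60 min/hr = 133128 ng/hr
Concentration = 38 mg ÷ 379 mL = 0.1002639 mg/mL = 100263.9 ng/mL
Rate = 133128 ng/hr ÷ 100263.9 ng/mL = 1.327777 mL/hr
Volume infused = 1.327777 mL/hr × 43.5 hr = 57.75828 mL
Volume remaining = 379 − 57.75828 = 321.2417 mL
Drug remaining = 321.2417 mL × 100263.9 ng/mL = 32208932 ng = 32.20893 mg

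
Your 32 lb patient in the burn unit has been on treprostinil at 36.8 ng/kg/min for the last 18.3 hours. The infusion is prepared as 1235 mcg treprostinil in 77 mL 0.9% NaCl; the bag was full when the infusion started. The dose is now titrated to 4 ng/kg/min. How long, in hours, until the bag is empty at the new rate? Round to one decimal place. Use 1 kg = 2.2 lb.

Initial rate:
Weight = 32 lb ÷ 2.2 lb/kg = 14.54545 kg
Dose = 36.8 ng/kg/min × 14.54545 kg = 535.2727 ng/min
535.2727 ng/min × 60 min/hr = 32116.36 ng/hr
Concentration = 1235 mcg ÷ 77 mL = 16.03896 mcg/mL = 16038.96 ng/mL
Rate = 32116.36 ng/hr ÷ 16038.96 ng/mL = 2.002397 mL/hr
Volume infused so far = 2.002397 mL/hr × 18.3 hr = 36.64386 mL
Volume remaining = 77 − 36.64386 = 40.35614 mL
New rate:
Dose = 4 ng/kg/min × 14.54545 kg = 58.18182 ng/min
58.18182 ng/min × 60 min/hr = 3490.909 ng/hr
Rate = 3490.909 ng/hr ÷ 16038.96 ng/mL = 0.2176518 mL/hr
Time remaining = 40.35614 mL ÷ 0.2176518 mL/hr = 185.416 hr

185.4 hours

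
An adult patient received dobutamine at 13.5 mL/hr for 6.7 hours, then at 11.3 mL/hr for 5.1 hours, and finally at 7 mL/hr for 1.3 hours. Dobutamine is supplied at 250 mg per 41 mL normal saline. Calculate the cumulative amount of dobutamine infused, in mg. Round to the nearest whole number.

958 mg

Concentration = 250 mg ÷ 41 mL = 6.097561 mg/mL
Stage 1: 13.5 mL/hr × 6.7 hr = 90.45 mL → 90.45 mL × 6.097561 mg/mL = 551.5244 mg
Stage 2: 11.3 mL/hr × 5.1 hr = 57.63 mL → 57.63 mL × 6.097561 mg/mL = 351.4024 mg
Stage 3: 7 mL/hr × 1.3 hr = 9.1 mL → 9.1 mL × 6.097561 mg/mL = 55.4878 mg
Total = 551.5244 + 351.4024 + 55.4878 = 958.4146 mg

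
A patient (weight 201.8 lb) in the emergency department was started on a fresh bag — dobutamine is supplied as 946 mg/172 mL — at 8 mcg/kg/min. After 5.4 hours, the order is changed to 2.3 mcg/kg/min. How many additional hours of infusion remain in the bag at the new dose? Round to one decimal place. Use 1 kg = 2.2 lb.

Initial rate:
Weight = 201.8 lb ÷ 2.2 lb/kg = 91.72727 kg
Dose = 8 mcg/kg/min × 91.72727 kg = 733.8182 mcg/min
733.8182 mcg/min × 60 min/hr = 44029.09 mcg/hr
Concentration = 946 mg ÷ 172 mL = 5.5 mg/mL = 5500 mcg/mL
Rate = 44029.09 mcg/hr ÷ 5500 mcg/mL = 8.005289 mL/hr
Volume infused so far = 8.005289 mL/hr × 5.4 hr = 43.22856 mL
Volume remaining = 172 − 43.22856 = 128.7714 mL
New rate:
Dose = 2.3 mcg/kg/min × 91.72727 kg = 210.9727 mcg/min
210.9727 mcg/min × 60 min/hr = 12658.36 mcg/hr
Rate = 12658.36 mcg/hr ÷ 5500 mcg/mL = 2.301521 mL/hr
Time remaining = 128.7714 mL ÷ 2.301521 mL/hr = 55.95059 hr

56.0 hours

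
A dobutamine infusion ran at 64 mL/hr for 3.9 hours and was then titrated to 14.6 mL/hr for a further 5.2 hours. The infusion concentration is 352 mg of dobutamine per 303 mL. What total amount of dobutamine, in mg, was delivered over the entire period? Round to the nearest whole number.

378 mg

Concentration = 352 mg ÷ 303 mL = 1.161716 mg/mL
Stage 1: 64 mL/hr × 3.9 hr = 249.6 mL → 249.6 mL × 1.161716 mg/mL = 289.9644 mg
Stage 2: 14.6 mL/hr × 5.2 hr = 75.92 mL → 75.92 mL × 1.161716 mg/mL = 88.19749 mg
Total = 289.9644 + 88.19749 = 378.1618 mg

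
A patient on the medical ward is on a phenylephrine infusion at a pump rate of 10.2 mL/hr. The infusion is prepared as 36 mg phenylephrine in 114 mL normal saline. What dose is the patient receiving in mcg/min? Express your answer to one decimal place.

53.7 mcg/min

Concentration = 36 mg ÷ 114 mL = 0.3157895 mg/mL = 315.7895 mcg/mL
Drug rate = 10.2 mL/hr × 315.7895 mcg/mL = 3221.053 mcg/hr
3221.053 mcg/hr ÷ 60 min/hr = 53.68421 mcg/min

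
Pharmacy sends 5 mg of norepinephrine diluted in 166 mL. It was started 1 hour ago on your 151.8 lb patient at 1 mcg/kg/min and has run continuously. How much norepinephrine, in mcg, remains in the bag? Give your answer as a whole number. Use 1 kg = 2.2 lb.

Weight = 151.8 lb ÷ 2.2 lb/kg = 69 kg
Dose = 1 mcg/kg/min × 69 kg = 69 mcg/min
69 mcg/min × 60 min/hr = 4140 mcg/hr
Concentration = 5 mg ÷ 166 mL = 0.03012048 mg/mL = 30.12048 mcg/mL
Rate = 4140 mcg/hr ÷ 30.12048 mcg/mL = 137.448 mL/hr
Volume infused = 137.448 mL/hr × 1 hr = 137.448 mL
Volume remaining = 166 − 137.448 = 28.552 mL
Drug remaining = 28.552 mL × 30.12048 mcg/mL = 860 mcg

860 mcg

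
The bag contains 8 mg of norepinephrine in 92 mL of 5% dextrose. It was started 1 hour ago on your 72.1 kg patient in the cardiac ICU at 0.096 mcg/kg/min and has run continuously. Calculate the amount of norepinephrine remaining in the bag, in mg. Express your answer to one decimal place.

Dose = 0.096 mcg/kg/min × 72.1 kg = 6.9216 mcg/min
6.9216 mcg/min × 60 min/hr = 415.296 mcg/hr
Concentration = 8 mg ÷ 92 mL = 0.08695652 mg/mL = 86.95652 mcg/mL
Rate = 415.296 mcg/hr ÷ 86.95652 mcg/mL = 4.775904 mL/hr
Volume infused = 4.775904 mL/hr × 1 hr = 4.775904 mL
Volume remaining = 92 − 4.775904 = 87.2241 mL
Drug remaining = 87.2241 mL × 86.95652 mcg/mL = 7584.704 mcg = 7.584704 mg

7.6 mg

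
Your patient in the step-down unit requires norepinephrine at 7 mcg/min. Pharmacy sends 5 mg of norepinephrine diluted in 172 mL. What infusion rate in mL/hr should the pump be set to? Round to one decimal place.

14.4 mL/hr

7 mcg/min × 60 min/hr = 420 mcg/hr
Concentration = 5 mg ÷ 172 mL = 0.02906977 mg/mL = 29.06977 mcg/mL
Rate = 420 mcg/hr ÷ 29.06977 mcg/mL = 14.448 mL/hr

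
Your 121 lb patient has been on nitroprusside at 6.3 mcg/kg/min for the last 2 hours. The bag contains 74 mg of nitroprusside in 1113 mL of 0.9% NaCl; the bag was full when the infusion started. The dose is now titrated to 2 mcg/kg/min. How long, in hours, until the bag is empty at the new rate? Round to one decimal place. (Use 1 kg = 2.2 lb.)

Initial rate:
Weight = 121 lb ÷ 2.2 lb/kg = 55 kg
Dose = 6.3 mcg/kg/min × 55 kg = 346.5 mcg/min
346.5 mcg/min × 60 min/hr = 20790 mcg/hr
Concentration = 74 mg ÷ 1113 mL = 0.06648697 mg/mL = 66.48697 mcg/mL
Rate = 20790 mcg/hr ÷ 66.48697 mcg/mL = 312.6928 mL/hr
Volume infused so far = 312.6928 mL/hr × 2 hr = 625.3857 mL
Volume remaining = 1113 − 625.3857 = 487.6143 mL
New rate:
Dose = 2 mcg/kg/min × 55 kg = 110 mcg/min
110 mcg/min × 60 min/hr = 6600 mcg/hr
Rate = 6600 mcg/hr ÷ 66.48697 mcg/mL = 99.26757 mL/hr
Time remaining = 487.6143 mL ÷ 99.26757 mL/hr = 4.912121 hr

4.9 hours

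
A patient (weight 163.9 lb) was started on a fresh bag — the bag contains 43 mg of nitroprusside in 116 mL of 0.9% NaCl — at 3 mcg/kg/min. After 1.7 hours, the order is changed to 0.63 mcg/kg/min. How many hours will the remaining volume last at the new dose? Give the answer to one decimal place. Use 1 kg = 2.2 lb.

Initial rate:
Weight = 163.9 lb ÷ 2.2 lb/kg = 74.5 kg
Dose = 3 mcg/kg/min × 74.5 kg = 223.5 mcg/min
223.5 mcg/min × 60 min/hr = 13410 mcg/hr
Concentration = 43 mg ÷ 116 mL = 0.3706897 mg/mL = 370.6897 mcg/mL
Rate = 13410 mcg/hr ÷ 370.6897 mcg/mL = 36.17581 mL/hr
Volume infused so far = 36.17581 mL/hr × 1.7 hr = 61.49888 mL
Volume remaining = 116 − 61.49888 = 54.50112 mL
New rate:
Dose = 0.63 mcg/kg/min × 74.5 kg = 46.935 mcg/min
46.935 mcg/min × 60 min/hr = 2816.1 mcg/hr
Rate = 2816.1 mcg/hr ÷ 370.6897 mcg/mL = 7.596921 mL/hr
Time remaining = 54.50112 mL ÷ 7.596921 mL/hr = 7.174106 hr

7.2 hours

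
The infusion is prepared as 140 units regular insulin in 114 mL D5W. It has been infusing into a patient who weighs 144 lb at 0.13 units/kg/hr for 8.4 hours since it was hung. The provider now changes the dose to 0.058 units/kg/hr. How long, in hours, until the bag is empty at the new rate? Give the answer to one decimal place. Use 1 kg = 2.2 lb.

Initial rate:
Weight = 144 lb ÷ 2.2 lb/kg = 65.45455 kg
Dose = 0.13 units/kg/hr × 65.45455 kg = 8.509091 units/hr
Concentration = 140 units ÷ 114 mL = 1.22807 units/mL
Rate = 8.509091 units/hr ÷ 1.22807 units/mL = 6.928831 mL/hr
Volume infused so far = 6.928831 mL/hr × 8.4 hr = 58.20218 mL
Volume remaining = 114 − 58.20218 = 55.79782 mL
New rate:
Dose = 0.058 units/kg/hr × 65.45455 kg = 3.796364 units/hr
Rate = 3.796364 units/hr ÷ 1.22807 units/mL = 3.091325 mL/hr
Time remaining = 55.79782 mL ÷ 3.091325 mL/hr = 18.04981 hr

18.0 hours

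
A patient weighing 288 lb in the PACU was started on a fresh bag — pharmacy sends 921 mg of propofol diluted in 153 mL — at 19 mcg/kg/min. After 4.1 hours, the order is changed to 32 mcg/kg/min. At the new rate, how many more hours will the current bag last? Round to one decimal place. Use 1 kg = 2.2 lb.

Initial rate:
Weight = 288 lb ÷ 2.2 lb/kg = 130.9091 kg
Dose = 19 mcg/kg/min × 130.9091 kg = 2487.273 mcg/min
2487.273 mcg/min × 60 min/hr = 149236.4 mcg/hr
Concentration = 921 mg ÷ 153 mL = 6.019608 mg/mL = 6019.608 mcg/mL
Rate = 149236.4 mcg/hr ÷ 6019.608 mcg/mL = 24.79171 mL/hr
Volume infused so far = 24.79171 mL/hr × 4.1 hr = 101.646 mL
Volume remaining = 153 − 101.646 = 51.35399 mL
New rate:
Dose = 32 mcg/kg/min × 130.9091 kg = 4189.091 mcg/min
4189.091 mcg/min × 60 min/hr = 251345.5 mcg/hr
Rate = 251345.5 mcg/hr ÷ 6019.608 mcg/mL = 41.75446 mL/hr
Time remaining = 51.35399 mL ÷ 41.75446 mL/hr = 1.229905 hr

1.2 hours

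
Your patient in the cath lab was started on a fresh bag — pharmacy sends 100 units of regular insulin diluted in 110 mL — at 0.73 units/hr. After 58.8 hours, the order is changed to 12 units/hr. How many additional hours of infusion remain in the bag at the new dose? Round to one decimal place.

4.8 hours

Initial rate:
Concentration = 100 units ÷ 110 mL = 0.9090909 units/mL
Rate = 0.73 units/hr ÷ 0.9090909 units/mL = 0.803 mL/hr
Volume infused so far = 0.803 mL/hr × 58.8 hr = 47.2164 mL
Volume remaining = 110 − 47.2164 = 62.7836 mL
New rate:
Rate = 12 units/hr ÷ 0.9090909 units/mL = 13.2 mL/hr
Time remaining = 62.7836 mL ÷ 13.2 mL/hr = 4.756333 hr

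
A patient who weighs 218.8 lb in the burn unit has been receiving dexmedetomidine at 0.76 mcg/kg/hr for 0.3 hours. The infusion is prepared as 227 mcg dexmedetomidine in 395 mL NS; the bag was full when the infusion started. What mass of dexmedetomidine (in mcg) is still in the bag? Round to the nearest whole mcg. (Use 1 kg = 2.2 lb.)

Weight = 218.8 lb ÷ 2.2 lb/kg = 99.45455 kg
Dose = 0.76 mcg/kg/hr × 99.45455 kg = 75.58545 mcg/hr
Concentration = 227 mcg ÷ 395 mL = 0.5746835 mcg/mL
Rate = 75.58545 mcg/hr ÷ 0.5746835 mcg/mL = 131.5254 mL/hr
Volume infused = 131.5254 mL/hr × 0.3 hr = 39.45761 mL
Volume remaining = 395 − 39.45761 = 355.5424 mL
Drug remaining = 355.5424 mL × 0.5746835 mcg/mL = 204.3244 mcg

204 mcg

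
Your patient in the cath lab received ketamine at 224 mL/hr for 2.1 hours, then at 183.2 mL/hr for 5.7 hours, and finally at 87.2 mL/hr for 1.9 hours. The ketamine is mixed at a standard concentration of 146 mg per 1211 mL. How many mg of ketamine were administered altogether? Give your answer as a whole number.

203 mg

Concentration = 146 mg ÷ 1211 mL = 0.1205615 mg/mL
Stage 1: 224 mL/hr × 2.1 hr = 470.4 mL → 470.4 mL × 0.1205615 mg/mL = 56.71214 mg
Stage 2: 183.2 mL/hr × 5.7 hr = 1044.24 mL → 1044.24 mL × 0.1205615 mg/mL = 125.8952 mg
Stage 3: 87.2 mL/hr × 1.9 hr = 165.68 mL → 165.68 mL × 0.1205615 mg/mL = 19.97463 mg
Total = 56.71214 + 125.8952 + 19.97463 = 202.5819 mg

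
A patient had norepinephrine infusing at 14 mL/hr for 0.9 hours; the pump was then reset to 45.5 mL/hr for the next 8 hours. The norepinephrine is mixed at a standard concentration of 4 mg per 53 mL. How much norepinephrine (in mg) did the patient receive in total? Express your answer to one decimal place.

28.4 mg

Concentration = 4 mg ÷ 53 mL = 0.0754717 mg/mL
Stage 1: 14 mL/hr × 0.9 hr = 12.6 mL → 12.6 mL × 0.0754717 mg/mL = 0.9509434 mg
Stage 2: 45.5 mL/hr × 8 hr = 364 mL → 364 mL × 0.0754717 mg/mL = 27.4717 mg
Total = 0.9509434 + 27.4717 = 28.42264 mg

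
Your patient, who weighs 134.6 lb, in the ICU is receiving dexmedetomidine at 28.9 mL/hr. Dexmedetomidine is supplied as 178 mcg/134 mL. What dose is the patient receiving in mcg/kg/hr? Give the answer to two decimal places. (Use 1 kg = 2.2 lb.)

Weight = 134.6 lb ÷ 2.2 lb/kg = 61.18182 kg
Concentration = 178 mcg ÷ 134 mL = 1.328358 mcg/mL
Drug rate = 28.9 mL/hr × 1.328358 mcg/mL = 38.38955 mcg/hr
38.38955 mcg/hr ÷ 61.18182 kg = 0.6274667 mcg/kg/hr

0.63 mcg/kg/hr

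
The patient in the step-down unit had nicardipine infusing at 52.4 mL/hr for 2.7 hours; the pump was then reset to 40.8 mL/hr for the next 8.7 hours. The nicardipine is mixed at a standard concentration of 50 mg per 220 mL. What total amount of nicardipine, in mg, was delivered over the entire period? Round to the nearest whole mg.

Concentration = 50 mg ÷ 220 mL = 0.2272727 mg/mL
Stage 1: 52.4 mL/hr × 2.7 hr = 141.48 mL → 141.48 mL × 0.2272727 mg/mL = 32.15455 mg
Stage 2: 40.8 mL/hr × 8.7 hr = 354.96 mL → 354.96 mL × 0.2272727 mg/mL = 80.67273 mg
Total = 32.15455 + 80.67273 = 112.8273 mg

113 mg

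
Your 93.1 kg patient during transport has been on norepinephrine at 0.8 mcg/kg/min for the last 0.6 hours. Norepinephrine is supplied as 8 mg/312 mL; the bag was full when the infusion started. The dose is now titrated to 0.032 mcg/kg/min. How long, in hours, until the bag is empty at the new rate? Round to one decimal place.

Initial rate:
Dose = 0.8 mcg/kg/min × 93.1 kg = 74.48 mcg/min
74.48 mcg/min × 60 min/hr = 4468.8 mcg/hr
Concentration = 8 mg ÷ 312 mL = 0.02564103 mg/mL = 25.64103 mcg/mL
Rate = 4468.8 mcg/hr ÷ 25.64103 mcg/mL = 174.2832 mL/hr
Volume infused so far = 174.2832 mL/hr × 0.6 hr = 104.5699 mL
Volume remaining = 312 − 104.5699 = 207.4301 mL
New rate:
Dose = 0.032 mcg/kg/min × 93.1 kg = 2.9792 mcg/min
2.9792 mcg/min × 60 min/hr = 178.752 mcg/hr
Rate = 178.752 mcg/hr ÷ 25.64103 mcg/mL = 6.971328 mL/hr
Time remaining = 207.4301 mL ÷ 6.971328 mL/hr = 29.75474 hr

29.8 hours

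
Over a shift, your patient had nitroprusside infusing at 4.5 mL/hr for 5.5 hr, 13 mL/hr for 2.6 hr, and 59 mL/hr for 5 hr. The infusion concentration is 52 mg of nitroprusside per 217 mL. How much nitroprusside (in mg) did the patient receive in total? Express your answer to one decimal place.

Concentration = 52 mg ÷ 217 mL = 0.2396313 mg/mL
Stage 1: 4.5 mL/hr × 5.5 hr = 24.75 mL → 24.75 mL × 0.2396313 mg/mL = 5.930876 mg
Stage 2: 13 mL/hr × 2.6 hr = 33.8 mL → 33.8 mL × 0.2396313 mg/mL = 8.099539 mg
Stage 3: 59 mL/hr × 5 hr = 295 mL → 295 mL × 0.2396313 mg/mL = 70.69124 mg
Total = 5.930876 + 8.099539 + 70.69124 = 84.72166 mg

84.7 mg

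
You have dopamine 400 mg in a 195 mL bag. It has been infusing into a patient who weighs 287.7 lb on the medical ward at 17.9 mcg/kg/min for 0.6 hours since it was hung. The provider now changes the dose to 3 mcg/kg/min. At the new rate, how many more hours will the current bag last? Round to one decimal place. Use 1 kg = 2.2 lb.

13.4 hours

Initial rate:
Weight = 287.7 lb ÷ 2.2 lb/kg = 130.7727 kg
Dose = 17.9 mcg/kg/min × 130.7727 kg = 2340.832 mcg/min
2340.832 mcg/min × 60 min/hr = 140449.9 mcg/hr
Concentration = 400 mg ÷ 195 mL = 2.051282 mg/mL = 2051.282 mcg/mL
Rate = 140449.9 mcg/hr ÷ 2051.282 mcg/mL = 68.46933 mL/hr
Volume infused so far = 68.46933 mL/hr × 0.6 hr = 41.0816 mL
Volume remaining = 195 − 41.0816 = 153.9184 mL
New rate:
Dose = 3 mcg/kg/min × 130.7727 kg = 392.3182 mcg/min
392.3182 mcg/min × 60 min/hr = 23539.09 mcg/hr
Rate = 23539.09 mcg/hr ÷ 2051.282 mcg/mL = 11.47531 mL/hr
Time remaining = 153.9184 mL ÷ 11.47531 mL/hr = 13.41301 hr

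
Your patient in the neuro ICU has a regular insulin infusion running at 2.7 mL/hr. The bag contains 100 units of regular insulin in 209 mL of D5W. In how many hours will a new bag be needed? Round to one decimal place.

77.4 hours

Duration = 209 mL ÷ 2.7 mL/hr = 77.40741 hr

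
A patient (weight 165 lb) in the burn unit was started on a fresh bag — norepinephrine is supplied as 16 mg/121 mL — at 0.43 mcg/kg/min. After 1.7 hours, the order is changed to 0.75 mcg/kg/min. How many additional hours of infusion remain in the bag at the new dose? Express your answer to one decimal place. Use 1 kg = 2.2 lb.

Initial rate:
Weight = 165 lb ÷ 2.2 lb/kg = 75 kg
Dose = 0.43 mcg/kg/min × 75 kg = 32.25 mcg/min
32.25 mcg/min × 60 min/hr = 1935 mcg/hr
Concentration = 16 mg ÷ 121 mL = 0.1322314 mg/mL = 132.2314 mcg/mL
Rate = 1935 mcg/hr ÷ 132.2314 mcg/mL = 14.63344 mL/hr
Volume infused so far = 14.63344 mL/hr × 1.7 hr = 24.87684 mL
Volume remaining = 121 − 24.87684 = 96.12316 mL
New rate:
Dose = 0.75 mcg/kg/min × 75 kg = 56.25 mcg/min
56.25 mcg/min × 60 min/hr = 3375 mcg/hr
Rate = 3375 mcg/hr ÷ 132.2314 mcg/mL = 25.52344 mL/hr
Time remaining = 96.12316 mL ÷ 25.52344 mL/hr = 3.766074 hr

3.8 hours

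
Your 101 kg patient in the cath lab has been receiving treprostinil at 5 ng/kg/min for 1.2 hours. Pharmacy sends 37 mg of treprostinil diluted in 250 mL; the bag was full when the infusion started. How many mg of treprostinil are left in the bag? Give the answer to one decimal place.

37.0 mg

Dose = 5 ng/kg/min × 101 kg = 505 ng/min
505 ng/min × 60 min/hr = 30300 ng/hr
Concentration = 37 mg ÷ 250 mL = 0.148 mg/mL = 148000 ng/mL
Rate = 30300 ng/hr ÷ 148000 ng/mL = 0.2047297 mL/hr
Volume infused = 0.2047297 mL/hr × 1.2 hr = 0.2456757 mL
Volume remaining = 250 − 0.2456757 = 249.7543 mL
Drug remaining = 249.7543 mL × 148000 ng/mL = 36963640 ng = 36.96364 mg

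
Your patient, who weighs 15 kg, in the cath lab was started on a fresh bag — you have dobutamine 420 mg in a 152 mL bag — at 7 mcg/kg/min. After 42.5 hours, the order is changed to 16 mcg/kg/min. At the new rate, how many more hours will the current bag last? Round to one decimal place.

10.6 hours

Initial rate:
Dose = 7 mcg/kg/min × 15 kg = 105 mcg/min
105 mcg/min × 60 min/hr = 6300 mcg/hr
Concentration = 420 mg ÷ 152 mL = 2.763158 mg/mL = 2763.158 mcg/mL
Rate = 6300 mcg/hr ÷ 2763.158 mcg/mL = 2.28 mL/hr
Volume infused so far = 2.28 mL/hr × 42.5 hr = 96.9 mL
Volume remaining = 152 − 96.9 = 55.1 mL
New rate:
Dose = 16 mcg/kg/min × 15 kg = 240 mcg/min
240 mcg/min × 60 min/hr = 14400 mcg/hr
Rate = 14400 mcg/hr ÷ 2763.158 mcg/mL = 5.211429 mL/hr
Time remaining = 55.1 mL ÷ 5.211429 mL/hr = 10.57292 hr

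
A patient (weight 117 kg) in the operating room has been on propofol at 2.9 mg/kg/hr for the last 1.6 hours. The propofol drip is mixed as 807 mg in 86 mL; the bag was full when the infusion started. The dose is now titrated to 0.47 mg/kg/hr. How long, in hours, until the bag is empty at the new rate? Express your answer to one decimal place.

4.8 hours

Initial rate:
Dose = 2.9 mg/kg/hr × 117 kg = 339.3 mg/hr
Concentration = 807 mg ÷ 86 mL = 9.383721 mg/mL
Rate = 339.3 mg/hr ÷ 9.383721 mg/mL = 36.15836 mL/hr
Volume infused so far = 36.15836 mL/hr × 1.6 hr = 57.85338 mL
Volume remaining = 86 − 57.85338 = 28.14662 mL
New rate:
Dose = 0.47 mg/kg/hr × 117 kg = 54.99 mg/hr
Rate = 54.99 mg/hr ÷ 9.383721 mg/mL = 5.860149 mL/hr
Time remaining = 28.14662 mL ÷ 5.860149 mL/hr = 4.803055 hr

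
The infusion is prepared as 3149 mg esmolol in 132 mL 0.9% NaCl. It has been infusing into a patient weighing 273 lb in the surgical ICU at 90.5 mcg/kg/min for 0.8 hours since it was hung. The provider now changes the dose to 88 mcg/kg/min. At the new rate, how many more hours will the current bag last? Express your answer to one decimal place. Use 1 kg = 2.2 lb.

4.0 hours

Initial rate:
Weight = 273 lb ÷ 2.2 lb/kg = 124.0909 kg
Dose = 90.5 mcg/kg/min × 124.0909 kg = 11230.23 mcg/min
11230.23 mcg/min × 60 min/hr = 673813.6 mcg/hr
Concentration = 3149 mg ÷ 132 mL = 23.85606 mg/mL = 23856.06 mcg/mL
Rate = 673813.6 mcg/hr ÷ 23856.06 mcg/mL = 28.24497 mL/hr
Volume infused so far = 28.24497 mL/hr × 0.8 hr = 22.59597 mL
Volume remaining = 132 − 22.59597 = 109.404 mL
New rate:
Dose = 88 mcg/kg/min × 124.0909 kg = 10920 mcg/min
10920 mcg/min × 60 min/hr = 655200 mcg/hr
Rate = 655200 mcg/hr ÷ 23856.06 mcg/mL = 27.46472 mL/hr
Time remaining = 109.404 mL ÷ 27.46472 mL/hr = 3.983439 hr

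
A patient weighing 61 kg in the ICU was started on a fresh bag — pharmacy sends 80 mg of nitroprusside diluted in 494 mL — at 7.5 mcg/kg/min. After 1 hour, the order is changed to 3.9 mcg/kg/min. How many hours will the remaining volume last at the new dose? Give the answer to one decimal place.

3.7 hours

Initial rate:
Dose = 7.5 mcg/kg/min × 61 kg = 457.5 mcg/min
457.5 mcg/min × 60 min/hr = 27450 mcg/hr
Concentration = 80 mg ÷ 494 mL = 0.1619433 mg/mL = 161.9433 mcg/mL
Rate = 27450 mcg/hr ÷ 161.9433 mcg/mL = 169.5037 mL/hr
Volume infused so far = 169.5037 mL/hr × 1 hr = 169.5037 mL
Volume remaining = 494 − 169.5037 = 324.4963 mL
New rate:
Dose = 3.9 mcg/kg/min × 61 kg = 237.9 mcg/min
237.9 mcg/min × 60 min/hr = 14274 mcg/hr
Rate = 14274 mcg/hr ÷ 161.9433 mcg/mL = 88.14195 mL/hr
Time remaining = 324.4963 mL ÷ 88.14195 mL/hr = 3.681519 hr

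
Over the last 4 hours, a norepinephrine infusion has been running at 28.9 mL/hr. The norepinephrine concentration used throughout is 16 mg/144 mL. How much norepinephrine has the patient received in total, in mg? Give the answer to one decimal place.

Concentration = 16 mg ÷ 144 mL = 0.1111111 mg/mL = 111.1111 mcg/mL
Drug rate = 28.9 mL/hr × 111.1111 mcg/mL = 3211.111 mcg/hr
Total = 3211.111 mcg/hr × 4 hr = 12844.44 mcg = 12.84444 mg

12.8 mg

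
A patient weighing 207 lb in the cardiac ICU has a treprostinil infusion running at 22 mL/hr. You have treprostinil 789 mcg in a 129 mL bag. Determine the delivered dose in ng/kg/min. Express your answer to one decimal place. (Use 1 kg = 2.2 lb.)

23.8 ng/kg/min

Weight = 207 lb ÷ 2.2 lb/kg = 94.09091 kg
Concentration = 789 mcg ÷ 129 mL = 6.116279 mcg/mL = 6116.279 ng/mL
Drug rate = 22 mL/hr × 6116.279 ng/mL = 134558.1 ng/hr
134558.1 ng/hr ÷ 60 min/hr = 2242.636 ng/min
2242.636 ng/min ÷ 94.09091 kg = 23.83478 ng/kg/min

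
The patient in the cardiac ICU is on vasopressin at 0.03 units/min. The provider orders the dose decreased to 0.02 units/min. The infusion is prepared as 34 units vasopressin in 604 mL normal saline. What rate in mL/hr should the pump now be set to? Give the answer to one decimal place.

21.3 mL/hr

0.02 units/min × 60 min/hr = 1.2 units/hr
Concentration = 34 units ÷ 604 mL = 0.05629139 units/mL
Rate = 1.2 units/hr ÷ 0.05629139 units/mL = 21.31765 mL/hr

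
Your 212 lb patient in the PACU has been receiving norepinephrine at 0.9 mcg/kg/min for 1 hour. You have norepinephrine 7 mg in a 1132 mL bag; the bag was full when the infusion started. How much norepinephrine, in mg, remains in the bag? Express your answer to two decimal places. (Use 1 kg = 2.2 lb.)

1.80 mg

Weight = 212 lb ÷ 2.2 lb/kg = 96.36364 kg
Dose = 0.9 mcg/kg/min × 96.36364 kg = 86.72727 mcg/min
86.72727 mcg/min × 60 min/hr = 5203.636 mcg/hr
Concentration = 7 mg ÷ 1132 mL = 0.006183746 mg/mL = 6.183746 mcg/mL
Rate = 5203.636 mcg/hr ÷ 6.183746 mcg/mL = 841.5023 mL/hr
Volume infused = 841.5023 mL/hr × 1 hr = 841.5023 mL
Volume remaining = 1132 − 841.5023 = 290.4977 mL
Drug remaining = 290.4977 mL × 6.183746 mcg/mL = 1796.364 mcg = 1.796364 mg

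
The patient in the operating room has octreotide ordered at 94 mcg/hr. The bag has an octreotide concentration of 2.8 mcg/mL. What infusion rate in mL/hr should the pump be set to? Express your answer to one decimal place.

Rate = 94 mcg/hr ÷ 2.8 mcg/mL = 33.57143 mL/hr

33.6 mL/hr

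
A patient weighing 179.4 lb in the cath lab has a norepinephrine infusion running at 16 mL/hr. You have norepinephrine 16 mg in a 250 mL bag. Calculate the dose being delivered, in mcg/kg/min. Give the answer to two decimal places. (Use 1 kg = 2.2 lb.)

Weight = 179.4 lb ÷ 2.2 lb/kg = 81.54545 kg
Concentration = 16 mg ÷ 250 mL = 0.064 mg/mL = 64 mcg/mL
Drug rate = 16 mL/hr × 64 mcg/mL = 1024 mcg/hr
1024 mcg/hr ÷ 60 min/hr = 17.06667 mcg/min
17.06667 mcg/min ÷ 81.54545 kg = 0.2092902 mcg/kg/min

0.21 mcg/kg/min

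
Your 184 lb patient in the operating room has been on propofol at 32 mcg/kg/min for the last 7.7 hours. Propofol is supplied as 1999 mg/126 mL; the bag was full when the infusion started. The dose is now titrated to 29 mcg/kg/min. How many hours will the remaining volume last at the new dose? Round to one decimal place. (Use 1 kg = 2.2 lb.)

5.2 hours

Initial rate:
Weight = 184 lb ÷ 2.2 lb/kg = 83.63636 kg
Dose = 32 mcg/kg/min × 83.63636 kg = 2676.364 mcg/min
2676.364 mcg/min × 60 min/hr = 160581.8 mcg/hr
Concentration = 1999 mg ÷ 126 mL = 15.86508 mg/mL = 15865.08 mcg/mL
Rate = 160581.8 mcg/hr ÷ 15865.08 mcg/mL = 10.12172 mL/hr
Volume infused so far = 10.12172 mL/hr × 7.7 hr = 77.93721 mL
Volume remaining = 126 − 77.93721 = 48.06279 mL
New rate:
Dose = 29 mcg/kg/min × 83.63636 kg = 2425.455 mcg/min
2425.455 mcg/min × 60 min/hr = 145527.3 mcg/hr
Rate = 145527.3 mcg/hr ÷ 15865.08 mcg/mL = 9.172805 mL/hr
Time remaining = 48.06279 mL ÷ 9.172805 mL/hr = 5.239705 hr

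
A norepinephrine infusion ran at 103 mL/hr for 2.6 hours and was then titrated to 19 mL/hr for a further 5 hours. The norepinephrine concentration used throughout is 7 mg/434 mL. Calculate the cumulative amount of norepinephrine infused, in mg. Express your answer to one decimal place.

5.9 mg

Concentration = 7 mg ÷ 434 mL = 0.01612903 mg/mL
Stage 1: 103 mL/hr × 2.6 hr = 267.8 mL → 267.8 mL × 0.01612903 mg/mL = 4.319355 mg
Stage 2: 19 mL/hr × 5 hr = 95 mL → 95 mL × 0.01612903 mg/mL = 1.532258 mg
Total = 4.319355 + 1.532258 = 5.851613 mg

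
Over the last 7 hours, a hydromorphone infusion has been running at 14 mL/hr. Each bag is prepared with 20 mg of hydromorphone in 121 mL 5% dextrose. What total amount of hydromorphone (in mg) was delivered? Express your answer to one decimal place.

16.2 mg

Concentration = 20 mg ÷ 121 mL = 0.1652893 mg/mL
Drug rate = 14 mL/hr × 0.1652893 mg/mL = 2.31405 mg/hr
Total = 2.31405 mg/hr × 7 hr = 16.19835 mg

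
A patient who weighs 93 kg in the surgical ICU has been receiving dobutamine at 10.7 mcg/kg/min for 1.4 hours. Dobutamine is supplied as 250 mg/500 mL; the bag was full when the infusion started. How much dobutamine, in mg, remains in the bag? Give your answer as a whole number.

166 mg

Dose = 10.7 mcg/kg/min × 93 kg = 995.1 mcg/min
995.1 mcg/min × 60 min/hr = 59706 mcg/hr
Concentration = 250 mg ÷ 500 mL = 0.5 mg/mL = 500 mcg/mL
Rate = 59706 mcg/hr ÷ 500 mcg/mL = 119.412 mL/hr
Volume infused = 119.412 mL/hr × 1.4 hr = 167.1768 mL
Volume remaining = 500 − 167.1768 = 332.8232 mL
Drug remaining = 332.8232 mL × 500 mcg/mL = 166411.6 mcg = 166.4116 mg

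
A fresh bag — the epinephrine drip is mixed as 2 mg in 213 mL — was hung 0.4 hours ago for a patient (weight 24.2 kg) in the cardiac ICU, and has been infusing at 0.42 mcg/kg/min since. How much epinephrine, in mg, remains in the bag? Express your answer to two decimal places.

Dose = 0.42 mcg/kg/min × 24.2 kg = 10.164 mcg/min
10.164 mcg/min × 60 min/hr = 609.84 mcg/hr
Concentration = 2 mg ÷ 213 mL = 0.009389671 mg/mL = 9.389671 mcg/mL
Rate = 609.84 mcg/hr ÷ 9.389671 mcg/mL = 64.94796 mL/hr
Volume infused = 64.94796 mL/hr × 0.4 hr = 25.97918 mL
Volume remaining = 213 − 25.97918 = 187.0208 mL
Drug remaining = 187.0208 mL × 9.389671 mcg/mL = 1756.064 mcg = 1.756064 mg

1.76 mg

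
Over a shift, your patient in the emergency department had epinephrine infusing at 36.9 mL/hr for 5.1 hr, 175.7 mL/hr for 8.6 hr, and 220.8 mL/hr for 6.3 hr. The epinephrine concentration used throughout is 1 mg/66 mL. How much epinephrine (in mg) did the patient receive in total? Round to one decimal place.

Concentration = 1 mg ÷ 66 mL = 0.01515152 mg/mL
Stage 1: 36.9 mL/hr × 5.1 hr = 188.19 mL → 188.19 mL × 0.01515152 mg/mL = 2.851364 mg
Stage 2: 175.7 mL/hr × 8.6 hr = 1511.02 mL → 1511.02 mL × 0.01515152 mg/mL = 22.89424 mg
Stage 3: 220.8 mL/hr × 6.3 hr = 1391.04 mL → 1391.04 mL × 0.01515152 mg/mL = 21.07636 mg
Total = 2.851364 + 22.89424 + 21.07636 = 46.82197 mg

46.8 mg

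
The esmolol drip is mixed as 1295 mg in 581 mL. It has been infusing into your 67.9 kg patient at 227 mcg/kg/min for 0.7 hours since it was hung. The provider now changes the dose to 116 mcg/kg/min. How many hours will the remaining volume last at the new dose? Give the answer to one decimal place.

Initial rate:
Dose = 227 mcg/kg/min × 67.9 kg = 15413.3 mcg/min
15413.3 mcg/min × 60 min/hr = 924798 mcg/hr
Concentration = 1295 mg ÷ 581 mL = 2.228916 mg/mL = 2228.916 mcg/mL
Rate = 924798 mcg/hr ÷ 2228.916 mcg/mL = 414.9094 mL/hr
Volume infused so far = 414.9094 mL/hr × 0.7 hr = 290.4366 mL
Volume remaining = 581 − 290.4366 = 290.5634 mL
New rate:
Dose = 116 mcg/kg/min × 67.9 kg = 7876.4 mcg/min
7876.4 mcg/min × 60 min/hr = 472584 mcg/hr
Rate = 472584 mcg/hr ÷ 2228.916 mcg/mL = 212.0242 mL/hr
Time remaining = 290.5634 mL ÷ 212.0242 mL/hr = 1.370426 hr

1.4 hours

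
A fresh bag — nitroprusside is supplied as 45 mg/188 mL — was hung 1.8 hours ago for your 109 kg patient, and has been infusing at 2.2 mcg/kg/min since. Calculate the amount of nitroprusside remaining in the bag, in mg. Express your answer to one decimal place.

Dose = 2.2 mcg/kg/min × 109 kg = 239.8 mcg/min
239.8 mcg/min × 60 min/hr = 14388 mcg/hr
Concentration = 45 mg ÷ 188 mL = 0.2393617 mg/mL = 239.3617 mcg/mL
Rate = 14388 mcg/hr ÷ 239.3617 mcg/mL = 60.10987 mL/hr
Volume infused = 60.10987 mL/hr × 1.8 hr = 108.1978 mL
Volume remaining = 188 − 108.1978 = 79.80224 mL
Drug remaining = 79.80224 mL × 239.3617 mcg/mL = 19101.6 mcg = 19.1016 mg

19.1 mg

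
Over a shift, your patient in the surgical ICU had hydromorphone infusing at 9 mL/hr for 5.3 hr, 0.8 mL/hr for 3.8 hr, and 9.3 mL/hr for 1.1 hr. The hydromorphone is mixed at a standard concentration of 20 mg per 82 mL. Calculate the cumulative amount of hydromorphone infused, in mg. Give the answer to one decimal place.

Concentration = 20 mg ÷ 82 mL = 0.2439024 mg/mL
Stage 1: 9 mL/hr × 5.3 hr = 47.7 mL → 47.7 mL × 0.2439024 mg/mL = 11.63415 mg
Stage 2: 0.8 mL/hr × 3.8 hr = 3.04 mL → 3.04 mL × 0.2439024 mg/mL = 0.7414634 mg
Stage 3: 9.3 mL/hr × 1.1 hr = 10.23 mL → 10.23 mL × 0.2439024 mg/mL = 2.495122 mg
Total = 11.63415 + 0.7414634 + 2.495122 = 14.87073 mg

14.9 mg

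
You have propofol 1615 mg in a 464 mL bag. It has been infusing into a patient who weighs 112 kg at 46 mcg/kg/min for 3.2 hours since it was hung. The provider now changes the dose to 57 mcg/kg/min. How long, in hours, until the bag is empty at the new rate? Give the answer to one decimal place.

Initial rate:
Dose = 46 mcg/kg/min × 112 kg = 5152 mcg/min
5152 mcg/min × 60 min/hr = 309120 mcg/hr
Concentration = 1615 mg ÷ 464 mL = 3.480603 mg/mL = 3480.603 mcg/mL
Rate = 309120 mcg/hr ÷ 3480.603 mcg/mL = 88.81219 mL/hr
Volume infused so far = 88.81219 mL/hr × 3.2 hr = 284.199 mL
Volume remaining = 464 − 284.199 = 179.801 mL
New rate:
Dose = 57 mcg/kg/min × 112 kg = 6384 mcg/min
6384 mcg/min × 60 min/hr = 383040 mcg/hr
Rate = 383040 mcg/hr ÷ 3480.603 mcg/mL = 110.0499 mL/hr
Time remaining = 179.801 mL ÷ 110.0499 mL/hr = 1.633814 hr

1.6 hours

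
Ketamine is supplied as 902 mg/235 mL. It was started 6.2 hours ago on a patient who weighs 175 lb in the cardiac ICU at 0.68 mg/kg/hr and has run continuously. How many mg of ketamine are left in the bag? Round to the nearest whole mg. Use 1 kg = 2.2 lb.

Weight = 175 lb ÷ 2.2 lb/kg = 79.54545 kg
Dose = 0.68 mg/kg/hr × 79.54545 kg = 54.09091 mg/hr
Concentration = 902 mg ÷ 235 mL = 3.838298 mg/mL
Rate = 54.09091 mg/hr ÷ 3.838298 mg/mL = 14.09242 mL/hr
Volume infused = 14.09242 mL/hr × 6.2 hr = 87.37301 mL
Volume remaining = 235 − 87.37301 = 147.627 mL
Drug remaining = 147.627 mL × 3.838298 mg/mL = 566.6364 mg

567 mg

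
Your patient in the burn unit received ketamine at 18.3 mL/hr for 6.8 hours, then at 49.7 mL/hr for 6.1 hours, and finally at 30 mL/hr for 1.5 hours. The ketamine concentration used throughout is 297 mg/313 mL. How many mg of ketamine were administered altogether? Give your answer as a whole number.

Concentration = 297 mg ÷ 313 mL = 0.9488818 mg/mL
Stage 1: 18.3 mL/hr × 6.8 hr = 124.44 mL → 124.44 mL × 0.9488818 mg/mL = 118.0788 mg
Stage 2: 49.7 mL/hr × 6.1 hr = 303.17 mL → 303.17 mL × 0.9488818 mg/mL = 287.6725 mg
Stage 3: 30 mL/hr × 1.5 hr = 45 mL → 45 mL × 0.9488818 mg/mL = 42.69968 mg
Total = 118.0788 + 287.6725 + 42.69968 = 448.451 mg

448 mg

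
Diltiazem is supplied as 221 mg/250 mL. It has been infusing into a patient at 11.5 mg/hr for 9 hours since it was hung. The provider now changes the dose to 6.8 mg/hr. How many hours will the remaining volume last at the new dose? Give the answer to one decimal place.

17.3 hours

Initial rate:
Concentration = 221 mg ÷ 250 mL = 0.884 mg/mL
Rate = 11.5 mg/hr ÷ 0.884 mg/mL = 13.00905 mL/hr
Volume infused so far = 13.00905 mL/hr × 9 hr = 117.0814 mL
Volume remaining = 250 − 117.0814 = 132.9186 mL
New rate:
Rate = 6.8 mg/hr ÷ 0.884 mg/mL = 7.692308 mL/hr
Time remaining = 132.9186 mL ÷ 7.692308 mL/hr = 17.27941 hr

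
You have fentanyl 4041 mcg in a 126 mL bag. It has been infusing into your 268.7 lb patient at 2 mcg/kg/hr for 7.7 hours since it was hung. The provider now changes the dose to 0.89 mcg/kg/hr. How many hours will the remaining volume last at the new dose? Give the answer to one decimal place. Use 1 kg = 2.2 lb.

Initial rate:
Weight = 268.7 lb ÷ 2.2 lb/kg = 122.1364 kg
Dose = 2 mcg/kg/hr × 122.1364 kg = 244.2727 mcg/hr
Concentration = 4041 mcg ÷ 126 mL = 32.07143 mcg/mL
Rate = 244.2727 mcg/hr ÷ 32.07143 mcg/mL = 7.616522 mL/hr
Volume infused so far = 7.616522 mL/hr × 7.7 hr = 58.64722 mL
Volume remaining = 126 − 58.64722 = 67.35278 mL
New rate:
Dose = 0.89 mcg/kg/hr × 122.1364 kg = 108.7014 mcg/hr
Rate = 108.7014 mcg/hr ÷ 32.07143 mcg/mL = 3.389352 mL/hr
Time remaining = 67.35278 mL ÷ 3.389352 mL/hr = 19.87188 hr

19.9 hours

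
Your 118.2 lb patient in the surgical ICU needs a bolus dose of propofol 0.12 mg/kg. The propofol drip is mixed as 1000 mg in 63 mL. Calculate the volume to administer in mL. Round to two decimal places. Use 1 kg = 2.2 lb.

0.41 mL

Weight = 118.2 lb ÷ 2.2 lb/kg = 53.72727 kg
Dose = 0.12 mg/kg × 53.72727 kg = 6.447273 mg
Concentration = 1000 mg ÷ 63 mL = 15.87302 mg/mL
Volume = 6.447273 mg ÷ 15.87302 mg/mL = 0.4061782 mL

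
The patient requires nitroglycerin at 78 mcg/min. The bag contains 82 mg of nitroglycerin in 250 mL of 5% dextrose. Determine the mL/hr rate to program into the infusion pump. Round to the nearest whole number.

14 mL/hr

78 mcg/min × 60 min/hr = 4680 mcg/hr
Concentration = 82 mg ÷ 250 mL = 0.328 mg/mL = 328 mcg/mL
Rate = 4680 mcg/hr ÷ 328 mcg/mL = 14.26829 mL/hr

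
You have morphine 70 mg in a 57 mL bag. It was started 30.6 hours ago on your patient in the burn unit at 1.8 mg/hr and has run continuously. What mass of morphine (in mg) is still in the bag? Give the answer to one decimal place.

Concentration = 70 mg ÷ 57 mL = 1.22807 mg/mL
Rate = 1.8 mg/hr ÷ 1.22807 mg/mL = 1.465714 mL/hr
Volume infused = 1.465714 mL/hr × 30.6 hr = 44.85086 mL
Volume remaining = 57 − 44.85086 = 12.14914 mL
Drug remaining = 12.14914 mL × 1.22807 mg/mL = 14.92 mg

14.9 mg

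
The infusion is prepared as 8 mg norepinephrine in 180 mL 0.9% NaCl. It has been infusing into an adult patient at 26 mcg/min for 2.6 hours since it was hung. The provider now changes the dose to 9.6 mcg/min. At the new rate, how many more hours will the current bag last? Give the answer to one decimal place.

Initial rate:
26 mcg/min × 60 min/hr = 1560 mcg/hr
Concentration = 8 mg ÷ 180 mL = 0.04444444 mg/mL = 44.44444 mcg/mL
Rate = 1560 mcg/hr ÷ 44.44444 mcg/mL = 35.1 mL/hr
Volume infused so far = 35.1 mL/hr × 2.6 hr = 91.26 mL
Volume remaining = 180 − 91.26 = 88.74 mL
New rate:
9.6 mcg/min × 60 min/hr = 576 mcg/hr
Rate = 576 mcg/hr ÷ 44.44444 mcg/mL = 12.96 mL/hr
Time remaining = 88.74 mL ÷ 12.96 mL/hr = 6.847222 hr

6.8 hours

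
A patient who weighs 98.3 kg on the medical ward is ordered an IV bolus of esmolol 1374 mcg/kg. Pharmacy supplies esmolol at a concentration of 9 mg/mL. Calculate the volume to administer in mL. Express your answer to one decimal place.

Dose = 1374 mcg/kg × 98.3 kg = 135064.2 mcg
Concentration = 9 mg/mL = 9000 mcg/mL
Volume = 135064.2 mcg ÷ 9000 mcg/mL = 15.00713 mL

15.0 mL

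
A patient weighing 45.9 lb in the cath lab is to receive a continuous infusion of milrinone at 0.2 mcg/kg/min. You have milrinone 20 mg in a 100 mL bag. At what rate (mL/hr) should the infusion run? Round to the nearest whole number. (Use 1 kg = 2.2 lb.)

Weight = 45.9 lb ÷ 2.2 lb/kg = 20.86364 kg
Dose = 0.2 mcg/kg/min × 20.86364 kg = 4.172727 mcg/min
4.172727 mcg/min × 60 min/hr = 250.3636 mcg/hr
Concentration = 20 mg ÷ 100 mL = 0.2 mg/mL = 200 mcg/mL
Rate = 250.3636 mcg/hr ÷ 200 mcg/mL = 1.251818 mL/hr

1 mL/hr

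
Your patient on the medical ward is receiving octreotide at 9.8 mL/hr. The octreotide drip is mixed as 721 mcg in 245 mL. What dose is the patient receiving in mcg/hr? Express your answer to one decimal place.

28.8 mcg/hr

Concentration = 721 mcg ÷ 245 mL = 2.942857 mcg/mL
Drug rate = 9.8 mL/hr × 2.942857 mcg/mL = 28.84 mcg/hr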